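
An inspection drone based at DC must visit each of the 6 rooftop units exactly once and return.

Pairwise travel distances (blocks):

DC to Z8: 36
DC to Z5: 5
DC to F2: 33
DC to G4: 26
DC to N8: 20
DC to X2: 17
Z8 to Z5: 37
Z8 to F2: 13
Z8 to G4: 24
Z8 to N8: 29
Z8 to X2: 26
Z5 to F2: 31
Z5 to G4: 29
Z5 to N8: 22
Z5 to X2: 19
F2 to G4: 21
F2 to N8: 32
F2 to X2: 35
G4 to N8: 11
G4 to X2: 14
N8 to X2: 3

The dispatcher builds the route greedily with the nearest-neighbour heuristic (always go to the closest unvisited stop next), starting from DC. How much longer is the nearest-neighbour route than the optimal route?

The nearest-neighbour route is 4 blocks longer than optimal.

DC: Z5=5, X2=17, N8=20, G4=26, F2=33, Z8=36 ⇒ Z5
Z5: X2=19, N8=22, G4=29, F2=31, Z8=37 ⇒ X2
X2: N8=3, G4=14, Z8=26, F2=35 ⇒ N8
N8: G4=11, Z8=29, F2=32 ⇒ G4
G4: F2=21, Z8=24 ⇒ F2
F2: Z8=13 ⇒ Z8
NN route DC → Z5 → X2 → N8 → G4 → F2 → Z8 → DC costs 108.
Optimal: DC → Z5 → F2 → Z8 → G4 → N8 → X2 → DC costs 104 (by enumerating all 360 distinct tours).
Excess = 108 − 104 = 4.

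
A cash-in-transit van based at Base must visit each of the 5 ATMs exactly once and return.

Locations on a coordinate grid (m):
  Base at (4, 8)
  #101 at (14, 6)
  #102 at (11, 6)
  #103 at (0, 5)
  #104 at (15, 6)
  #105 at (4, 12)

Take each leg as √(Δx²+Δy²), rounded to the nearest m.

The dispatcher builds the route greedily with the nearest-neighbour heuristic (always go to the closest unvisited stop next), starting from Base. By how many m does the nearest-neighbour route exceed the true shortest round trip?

The nearest-neighbour route is 1 m longer than optimal.

From Base: #105=4, #103=5, #102=7, #101=10, #104=11 → choose #105 (4).
From #105: #103=8, #102=9, #101=12, #104=13 → choose #103 (8).
From #103: #102=11, #101=14, #104=15 → choose #102 (11).
From #102: #101=3, #104=4 → choose #101 (3).
From #101: #104=1 → choose #104 (1).
NN route Base → #105 → #103 → #102 → #101 → #104 → Base costs 38.
Optimal: Base → #101 → #104 → #102 → #105 → #103 → Base costs 37 (by enumerating all 60 distinct tours).
Excess = 38 − 37 = 1.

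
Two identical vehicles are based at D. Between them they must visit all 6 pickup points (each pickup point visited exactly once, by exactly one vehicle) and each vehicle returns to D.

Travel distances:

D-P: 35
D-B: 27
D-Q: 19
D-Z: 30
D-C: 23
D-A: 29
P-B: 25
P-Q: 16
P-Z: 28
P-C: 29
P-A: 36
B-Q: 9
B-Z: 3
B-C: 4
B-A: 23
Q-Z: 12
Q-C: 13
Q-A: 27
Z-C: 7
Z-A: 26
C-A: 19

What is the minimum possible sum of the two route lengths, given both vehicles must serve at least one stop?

151 — the smallest possible combined total.

Check every non-empty split of the stops between the two vehicles; for each half take its own optimal tour:
  {P} + {B, Q, Z, C, A}: 70 + 86 = 156
  {B} + {P, Q, Z, C, A}: 54 + 118 = 172
  {P, B} + {Q, Z, C, A}: 87 + 86 = 173
  {Q} + {P, B, Z, C, A}: 38 + 118 = 156
  {P, Q} + {B, Z, C, A}: 70 + 85 = 155
  {B, Q} + {P, Z, C, A}: 55 + 118 = 173
  … (31 splits in total)
  {P, B, Q, Z, C} + {A}: 93 + 58 = 151  ← best
Best: vehicle 1 D → P → Q → B → Z → C → D = 93; vehicle 2 D → A → D = 58; combined 151.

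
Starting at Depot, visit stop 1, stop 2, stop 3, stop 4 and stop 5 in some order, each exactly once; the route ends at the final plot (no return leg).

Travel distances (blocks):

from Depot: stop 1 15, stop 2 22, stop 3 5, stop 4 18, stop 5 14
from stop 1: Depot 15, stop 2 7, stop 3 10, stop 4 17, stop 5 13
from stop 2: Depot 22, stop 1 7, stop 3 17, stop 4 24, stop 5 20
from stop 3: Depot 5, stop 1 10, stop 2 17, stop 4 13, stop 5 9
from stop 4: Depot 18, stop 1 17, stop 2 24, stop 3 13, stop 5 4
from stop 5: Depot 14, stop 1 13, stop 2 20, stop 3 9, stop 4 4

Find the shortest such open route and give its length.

Shortest open route: 42 blocks.

There are 5! = 120 possible orderings.
Depot - stop 1 - stop 2 - stop 3 - stop 4 - stop 5: 15+7+17+13+4 = 56
Depot - stop 1 - stop 2 - stop 3 - stop 5 - stop 4: 15+7+17+9+4 = 52
Depot - stop 1 - stop 2 - stop 4 - stop 3 - stop 5: 15+7+24+13+9 = 68
Depot - stop 1 - stop 2 - stop 4 - stop 5 - stop 3: 15+7+24+4+9 = 59
Depot - stop 1 - stop 2 - stop 5 - stop 3 - stop 4: 15+7+20+9+13 = 64
Depot - stop 1 - stop 2 - stop 5 - stop 4 - stop 3: 15+7+20+4+13 = 59
Depot - stop 1 - stop 3 - stop 2 - stop 4 - stop 5: 15+10+17+24+4 = 70
Depot - stop 1 - stop 3 - stop 2 - stop 5 - stop 4: 15+10+17+20+4 = 66
Depot - stop 1 - stop 3 - stop 4 - stop 2 - stop 5: 15+10+13+24+20 = 82
Depot - stop 1 - stop 3 - stop 4 - stop 5 - stop 2: 15+10+13+4+20 = 62
Depot - stop 1 - stop 3 - stop 5 - stop 2 - stop 4: 15+10+9+20+24 = 78
Depot - stop 1 - stop 3 - stop 5 - stop 4 - stop 2: 15+10+9+4+24 = 62
Depot - stop 1 - stop 4 - stop 2 - stop 3 - stop 5: 15+17+24+17+9 = 82
Depot - stop 1 - stop 4 - stop 2 - stop 5 - stop 3: 15+17+24+20+9 = 85
… (106 more)
Depot - stop 3 - stop 4 - stop 5 - stop 1 - stop 2: 5+13+4+13+7 = 42  ← best
The minimum is 42.
One shortest path: Depot → stop 3 → stop 4 → stop 5 → stop 1 → stop 2.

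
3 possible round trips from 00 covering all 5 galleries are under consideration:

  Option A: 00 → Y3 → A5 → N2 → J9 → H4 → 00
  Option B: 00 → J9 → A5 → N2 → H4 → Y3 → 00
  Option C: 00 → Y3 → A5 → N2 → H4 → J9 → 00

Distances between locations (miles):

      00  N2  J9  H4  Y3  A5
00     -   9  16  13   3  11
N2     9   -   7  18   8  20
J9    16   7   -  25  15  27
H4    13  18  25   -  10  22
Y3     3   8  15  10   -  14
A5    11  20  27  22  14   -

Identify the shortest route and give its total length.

82 miles — Option A is the shortest.

Option A: 3 + 14 + 20 + 7 + 25 + 13 = 82
Option B: 16 + 27 + 20 + 18 + 10 + 3 = 94
Option C: 3 + 14 + 20 + 18 + 25 + 16 = 96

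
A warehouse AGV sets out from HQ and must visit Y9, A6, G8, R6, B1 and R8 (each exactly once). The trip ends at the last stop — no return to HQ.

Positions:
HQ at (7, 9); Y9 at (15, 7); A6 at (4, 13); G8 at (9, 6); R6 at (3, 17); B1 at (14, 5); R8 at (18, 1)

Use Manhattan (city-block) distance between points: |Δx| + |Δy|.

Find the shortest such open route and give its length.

There are 6! = 720 possible orderings.
HQ → Y9 → A6 → G8 → R6 → B1 → R8: 10+17+12+17+23+8 = 87
HQ → Y9 → A6 → G8 → R6 → R8 → B1: 10+17+12+17+31+8 = 95
HQ → Y9 → A6 → G8 → B1 → R6 → R8: 10+17+12+6+23+31 = 99
HQ → Y9 → A6 → G8 → B1 → R8 → R6: 10+17+12+6+8+31 = 84
HQ → Y9 → A6 → G8 → R8 → R6 → B1: 10+17+12+14+31+23 = 107
HQ → Y9 → A6 → G8 → R8 → B1 → R6: 10+17+12+14+8+23 = 84
HQ → Y9 → A6 → R6 → G8 → B1 → R8: 10+17+5+17+6+8 = 63
HQ → Y9 → A6 → R6 → G8 → R8 → B1: 10+17+5+17+14+8 = 71
… (712 more)
HQ → A6 → R6 → G8 → Y9 → B1 → R8: 7+5+17+7+3+8 = 47  ← best
The minimum is 47.
One shortest path: HQ → A6 → R6 → G8 → Y9 → B1 → R8.

Shortest open route: 47.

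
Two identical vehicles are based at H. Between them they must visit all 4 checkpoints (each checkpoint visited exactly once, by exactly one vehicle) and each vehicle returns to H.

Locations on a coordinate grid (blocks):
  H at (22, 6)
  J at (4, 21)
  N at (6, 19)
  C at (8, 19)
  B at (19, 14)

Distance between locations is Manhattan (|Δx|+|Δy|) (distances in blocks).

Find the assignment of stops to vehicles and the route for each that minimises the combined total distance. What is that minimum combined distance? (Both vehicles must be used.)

Try each way of splitting the stops between the two vehicles (each non-empty) and, for each split, find the best tour for each vehicle:
  {J} + {N, C, B}: 66 + 58 = 124
  {N} + {J, C, B}: 58 + 66 = 124
  {J, N} + {C, B}: 66 + 54 = 120
  {C} + {J, N, B}: 54 + 66 = 120
  {J, C} + {N, B}: 66 + 58 = 124
  {N, C} + {J, B}: 58 + 66 = 124
  … (7 splits in total)
  {J, N, C} + {B}: 66 + 22 = 88  ← best
Best: vehicle 1 H → J → N → C → H = 66; vehicle 2 H → B → H = 22; combined 88.

Minimum combined distance: 88 blocks.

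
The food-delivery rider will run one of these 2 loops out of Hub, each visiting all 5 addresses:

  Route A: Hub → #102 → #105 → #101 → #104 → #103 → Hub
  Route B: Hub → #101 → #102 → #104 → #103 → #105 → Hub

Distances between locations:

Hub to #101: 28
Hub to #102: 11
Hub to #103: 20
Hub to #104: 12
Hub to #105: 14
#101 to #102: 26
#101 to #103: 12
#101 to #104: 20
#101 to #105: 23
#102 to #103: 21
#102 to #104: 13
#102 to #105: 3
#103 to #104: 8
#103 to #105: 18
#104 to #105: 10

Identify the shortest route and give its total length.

Route A: 11 + 3 + 23 + 20 + 8 + 20 = 85
Route B: 28 + 26 + 13 + 8 + 18 + 14 = 107

85 — Route A is the shortest.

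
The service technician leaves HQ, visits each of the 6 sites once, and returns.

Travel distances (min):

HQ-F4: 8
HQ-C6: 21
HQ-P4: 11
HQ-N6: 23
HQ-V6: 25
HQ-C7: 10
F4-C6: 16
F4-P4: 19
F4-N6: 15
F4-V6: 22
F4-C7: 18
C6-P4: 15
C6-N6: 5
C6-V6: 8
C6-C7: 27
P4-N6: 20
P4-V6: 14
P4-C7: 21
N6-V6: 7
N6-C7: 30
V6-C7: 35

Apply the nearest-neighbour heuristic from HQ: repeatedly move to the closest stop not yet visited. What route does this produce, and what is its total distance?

At HQ the remaining stops are F4 8, C7 10, P4 11, C6 21, N6 23, V6 25; go to F4.
At F4 the remaining stops are N6 15, C6 16, C7 18, P4 19, V6 22; go to N6.
At N6 the remaining stops are C6 5, V6 7, P4 20, C7 30; go to C6.
At C6 the remaining stops are V6 8, P4 15, C7 27; go to V6.
At V6 the remaining stops are P4 14, C7 35; go to P4.
At P4 the remaining stops are C7 21; go to C7.
Return C7→HQ: 10.
Total = 8 + 15 + 5 + 8 + 14 + 21 + 10 = 81.

Total distance 81 min via the nearest-neighbour route HQ → F4 → N6 → C6 → V6 → P4 → C7 → HQ.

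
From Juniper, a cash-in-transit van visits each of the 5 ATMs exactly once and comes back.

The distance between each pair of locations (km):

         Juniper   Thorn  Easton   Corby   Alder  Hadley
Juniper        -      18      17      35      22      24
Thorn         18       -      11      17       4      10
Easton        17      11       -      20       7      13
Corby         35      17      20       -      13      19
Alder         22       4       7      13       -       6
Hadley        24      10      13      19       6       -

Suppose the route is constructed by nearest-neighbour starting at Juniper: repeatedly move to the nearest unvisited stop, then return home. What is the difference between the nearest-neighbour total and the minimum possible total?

8 km longer than the optimal tour.

From Juniper: Easton=17, Thorn=18, Alder=22, Hadley=24, Corby=35 → choose Easton (17).
From Easton: Alder=7, Thorn=11, Hadley=13, Corby=20 → choose Alder (7).
From Alder: Thorn=4, Hadley=6, Corby=13 → choose Thorn (4).
From Thorn: Hadley=10, Corby=17 → choose Hadley (10).
From Hadley: Corby=19 → choose Corby (19).
NN route Juniper → Easton → Alder → Thorn → Hadley → Corby → Juniper costs 92.
Optimal: Juniper → Thorn → Corby → Alder → Hadley → Easton → Juniper costs 84 (by enumerating all 60 distinct tours).
Excess = 92 − 84 = 8.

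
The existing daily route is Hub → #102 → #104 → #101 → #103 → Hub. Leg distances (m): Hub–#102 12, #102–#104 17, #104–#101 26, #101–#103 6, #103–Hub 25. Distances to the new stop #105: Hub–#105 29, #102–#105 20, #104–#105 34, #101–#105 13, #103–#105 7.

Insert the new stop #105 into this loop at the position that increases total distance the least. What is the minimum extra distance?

Minimum extra distance: 11 m, inserting #105 between #103 and Hub.

Insertion cost between consecutive stops i–j is d(i,#105) + d(#105,j) − d(i,j):
  between Hub and #102: 29 + 20 − 12 = 37
  between #102 and #104: 20 + 34 − 17 = 37
  between #104 and #101: 34 + 13 − 26 = 21
  between #101 and #103: 13 + 7 − 6 = 14
  between #103 and Hub: 7 + 29 − 25 = 11
Cheapest insertion is between #103 and Hub, adding 11.
New total = 86 + 11 = 97.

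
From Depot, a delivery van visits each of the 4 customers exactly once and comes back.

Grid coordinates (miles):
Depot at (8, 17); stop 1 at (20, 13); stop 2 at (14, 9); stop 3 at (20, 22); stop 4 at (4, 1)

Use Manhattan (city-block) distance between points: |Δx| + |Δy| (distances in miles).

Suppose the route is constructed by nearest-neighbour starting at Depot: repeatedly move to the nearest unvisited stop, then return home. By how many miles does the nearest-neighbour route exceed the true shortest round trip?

Excess over optimum: 16 miles.

From Depot: stop 2=14, stop 1=16, stop 3=17, stop 4=20 → choose stop 2 (14).
From stop 2: stop 1=10, stop 4=18, stop 3=19 → choose stop 1 (10).
From stop 1: stop 3=9, stop 4=28 → choose stop 3 (9).
From stop 3: stop 4=37 → choose stop 4 (37).
NN route Depot → stop 2 → stop 1 → stop 3 → stop 4 → Depot costs 90.
Optimal: Depot → stop 3 → stop 1 → stop 2 → stop 4 → Depot costs 74 (by enumerating all 12 distinct tours).
Excess = 90 − 74 = 16.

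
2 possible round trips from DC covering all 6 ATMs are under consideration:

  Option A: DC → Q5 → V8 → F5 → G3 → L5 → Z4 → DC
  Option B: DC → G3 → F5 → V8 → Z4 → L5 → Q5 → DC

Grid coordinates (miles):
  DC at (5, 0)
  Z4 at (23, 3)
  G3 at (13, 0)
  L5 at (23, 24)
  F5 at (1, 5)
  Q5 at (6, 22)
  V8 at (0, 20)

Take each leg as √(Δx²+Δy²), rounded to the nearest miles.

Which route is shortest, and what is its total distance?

121 miles — Option A is the shortest.

Option A: 22 + 6 + 15 + 13 + 26 + 21 + 18 = 121
Option B: 8 + 13 + 15 + 29 + 21 + 17 + 22 = 125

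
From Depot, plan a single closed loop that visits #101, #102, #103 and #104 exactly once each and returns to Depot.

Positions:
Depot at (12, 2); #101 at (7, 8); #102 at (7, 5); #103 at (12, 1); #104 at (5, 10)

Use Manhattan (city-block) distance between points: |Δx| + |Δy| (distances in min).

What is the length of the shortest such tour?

32 min — the shortest possible round trip.

Depot → #101 → #102 → #103 → #104 → Depot: 11+3+9+16+15 = 54
Depot → #101 → #102 → #104 → #103 → Depot: 11+3+7+16+1 = 38
Depot → #101 → #103 → #102 → #104 → Depot: 11+12+9+7+15 = 54
Depot → #101 → #103 → #104 → #102 → Depot: 11+12+16+7+8 = 54
Depot → #101 → #104 → #102 → #103 → Depot: 11+4+7+9+1 = 32
Depot → #101 → #104 → #103 → #102 → Depot: 11+4+16+9+8 = 48
Depot → #102 → #101 → #103 → #104 → Depot: 8+3+12+16+15 = 54
Depot → #102 → #101 → #104 → #103 → Depot: 8+3+4+16+1 = 32
Depot → #102 → #103 → #101 → #104 → Depot: 8+9+12+4+15 = 48
Depot → #102 → #104 → #101 → #103 → Depot: 8+7+4+12+1 = 32
Depot → #103 → #101 → #102 → #104 → Depot: 1+12+3+7+15 = 38
Depot → #103 → #102 → #101 → #104 → Depot: 1+9+3+4+15 = 32
The minimum is 32.
One optimal route: Depot → #101 → #104 → #102 → #103 → Depot (or its reverse).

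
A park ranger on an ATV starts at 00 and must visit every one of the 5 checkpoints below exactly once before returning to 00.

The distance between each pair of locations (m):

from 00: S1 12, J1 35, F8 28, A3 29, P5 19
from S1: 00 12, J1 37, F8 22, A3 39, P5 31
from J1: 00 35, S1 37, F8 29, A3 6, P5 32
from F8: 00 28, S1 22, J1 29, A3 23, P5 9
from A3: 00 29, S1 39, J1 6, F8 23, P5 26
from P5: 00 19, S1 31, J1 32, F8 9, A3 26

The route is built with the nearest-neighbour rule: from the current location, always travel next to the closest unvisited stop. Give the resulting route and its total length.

Nearest-neighbour total = 110 m; route 00 → S1 → F8 → P5 → A3 → J1 → 00.

00 → [S1:12 / P5:19 / F8:28 / A3:29 / J1:35] → S1 (12)
S1 → [F8:22 / P5:31 / J1:37 / A3:39] → F8 (22)
F8 → [P5:9 / A3:23 / J1:29] → P5 (9)
P5 → [A3:26 / J1:32] → A3 (26)
A3 → [J1:6] → J1 (6)
Return J1→00: 35.
Total = 12 + 22 + 9 + 26 + 6 + 35 = 110.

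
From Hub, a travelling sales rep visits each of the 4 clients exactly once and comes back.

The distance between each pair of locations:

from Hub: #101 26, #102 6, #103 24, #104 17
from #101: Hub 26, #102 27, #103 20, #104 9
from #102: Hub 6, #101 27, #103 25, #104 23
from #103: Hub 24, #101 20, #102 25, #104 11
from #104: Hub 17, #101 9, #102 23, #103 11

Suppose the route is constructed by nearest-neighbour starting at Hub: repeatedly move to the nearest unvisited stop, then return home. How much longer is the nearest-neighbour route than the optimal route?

From Hub: #102=6, #104=17, #103=24, #101=26 → choose #102 (6).
From #102: #104=23, #103=25, #101=27 → choose #104 (23).
From #104: #101=9, #103=11 → choose #101 (9).
From #101: #103=20 → choose #103 (20).
NN route Hub → #102 → #104 → #101 → #103 → Hub costs 82.
Optimal: Hub → #101 → #104 → #103 → #102 → Hub costs 77 (by enumerating all 12 distinct tours).
Excess = 82 − 77 = 5.

Excess over optimum: 5.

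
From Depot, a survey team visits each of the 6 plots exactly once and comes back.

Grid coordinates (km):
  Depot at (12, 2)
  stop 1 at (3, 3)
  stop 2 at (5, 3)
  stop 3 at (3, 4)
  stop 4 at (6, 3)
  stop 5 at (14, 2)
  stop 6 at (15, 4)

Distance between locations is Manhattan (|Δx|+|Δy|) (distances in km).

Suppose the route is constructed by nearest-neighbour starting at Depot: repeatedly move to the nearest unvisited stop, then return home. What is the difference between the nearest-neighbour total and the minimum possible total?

The nearest-neighbour route is 2 km longer than optimal.

From Depot: stop 5=2, stop 6=5, stop 4=7, stop 2=8, stop 1=10, stop 3=11 → choose stop 5 (2).
From stop 5: stop 6=3, stop 4=9, stop 2=10, stop 1=12, stop 3=13 → choose stop 6 (3).
From stop 6: stop 4=10, stop 2=11, stop 3=12, stop 1=13 → choose stop 4 (10).
From stop 4: stop 2=1, stop 1=3, stop 3=4 → choose stop 2 (1).
From stop 2: stop 1=2, stop 3=3 → choose stop 1 (2).
From stop 1: stop 3=1 → choose stop 3 (1).
NN route Depot → stop 5 → stop 6 → stop 4 → stop 2 → stop 1 → stop 3 → Depot costs 30.
Optimal: Depot → stop 4 → stop 2 → stop 1 → stop 3 → stop 6 → stop 5 → Depot costs 28 (by enumerating all 360 distinct tours).
Excess = 30 − 28 = 2.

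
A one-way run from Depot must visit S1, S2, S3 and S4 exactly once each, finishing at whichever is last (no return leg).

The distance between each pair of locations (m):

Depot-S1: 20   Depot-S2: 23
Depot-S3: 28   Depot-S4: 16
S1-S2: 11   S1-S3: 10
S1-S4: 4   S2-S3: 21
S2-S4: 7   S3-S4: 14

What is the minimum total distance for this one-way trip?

There are 4! = 24 possible orderings.
Depot - S1 - S2 - S3 - S4: 20+11+21+14 = 66
Depot - S1 - S2 - S4 - S3: 20+11+7+14 = 52
Depot - S1 - S3 - S2 - S4: 20+10+21+7 = 58
Depot - S1 - S3 - S4 - S2: 20+10+14+7 = 51
Depot - S1 - S4 - S2 - S3: 20+4+7+21 = 52
Depot - S1 - S4 - S3 - S2: 20+4+14+21 = 59
Depot - S2 - S1 - S3 - S4: 23+11+10+14 = 58
Depot - S2 - S1 - S4 - S3: 23+11+4+14 = 52
Depot - S2 - S3 - S1 - S4: 23+21+10+4 = 58
Depot - S2 - S3 - S4 - S1: 23+21+14+4 = 62
Depot - S2 - S4 - S1 - S3: 23+7+4+10 = 44
Depot - S2 - S4 - S3 - S1: 23+7+14+10 = 54
Depot - S3 - S1 - S2 - S4: 28+10+11+7 = 56
Depot - S3 - S1 - S4 - S2: 28+10+4+7 = 49
… (10 more)
The minimum is 44.
One shortest path: Depot → S2 → S4 → S1 → S3.

Minimum one-way distance = 44 m.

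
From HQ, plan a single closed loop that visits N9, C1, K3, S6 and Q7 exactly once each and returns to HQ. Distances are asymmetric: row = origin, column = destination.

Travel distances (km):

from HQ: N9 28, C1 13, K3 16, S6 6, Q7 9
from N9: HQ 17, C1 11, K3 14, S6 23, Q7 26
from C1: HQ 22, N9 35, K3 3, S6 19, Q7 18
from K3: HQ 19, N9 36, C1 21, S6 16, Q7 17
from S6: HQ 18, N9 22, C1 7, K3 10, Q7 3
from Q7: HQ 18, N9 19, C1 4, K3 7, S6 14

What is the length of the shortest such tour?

HQ→N9→C1→K3→S6→Q7→HQ: 28+11+3+16+3+18 = 79
HQ→N9→C1→K3→Q7→S6→HQ: 28+11+3+17+14+18 = 91
HQ→N9→C1→S6→K3→Q7→HQ: 28+11+19+10+17+18 = 103
HQ→N9→C1→S6→Q7→K3→HQ: 28+11+19+3+7+19 = 87
HQ→N9→C1→Q7→K3→S6→HQ: 28+11+18+7+16+18 = 98
HQ→N9→C1→Q7→S6→K3→HQ: 28+11+18+14+10+19 = 100
HQ→N9→K3→C1→S6→Q7→HQ: 28+14+21+19+3+18 = 103
HQ→N9→K3→C1→Q7→S6→HQ: 28+14+21+18+14+18 = 113
HQ→N9→K3→S6→C1→Q7→HQ: 28+14+16+7+18+18 = 101
HQ→N9→K3→S6→Q7→C1→HQ: 28+14+16+3+4+22 = 87
HQ→N9→K3→Q7→C1→S6→HQ: 28+14+17+4+19+18 = 100
HQ→N9→K3→Q7→S6→C1→HQ: 28+14+17+14+7+22 = 102
HQ→N9→S6→C1→K3→Q7→HQ: 28+23+7+3+17+18 = 96
HQ→N9→S6→C1→Q7→K3→HQ: 28+23+7+18+7+19 = 102
… (106 more)
HQ→S6→Q7→N9→C1→K3→HQ: 6+3+19+11+3+19 = 61  ← best
The minimum is 61.
One optimal route: HQ → S6 → Q7 → N9 → C1 → K3 → HQ.

Minimum total distance: 61 km.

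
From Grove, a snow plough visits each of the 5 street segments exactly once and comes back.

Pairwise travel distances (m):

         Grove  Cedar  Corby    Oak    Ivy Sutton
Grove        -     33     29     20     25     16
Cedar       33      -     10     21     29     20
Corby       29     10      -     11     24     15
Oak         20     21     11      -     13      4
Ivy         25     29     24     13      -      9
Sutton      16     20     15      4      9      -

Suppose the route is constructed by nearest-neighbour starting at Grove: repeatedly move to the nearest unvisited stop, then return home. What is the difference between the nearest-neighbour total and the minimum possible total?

From Grove: Sutton=16, Oak=20, Ivy=25, Corby=29, Cedar=33 → choose Sutton (16).
From Sutton: Oak=4, Ivy=9, Corby=15, Cedar=20 → choose Oak (4).
From Oak: Corby=11, Ivy=13, Cedar=21 → choose Corby (11).
From Corby: Cedar=10, Ivy=24 → choose Cedar (10).
From Cedar: Ivy=29 → choose Ivy (29).
NN route Grove → Sutton → Oak → Corby → Cedar → Ivy → Grove costs 95.
Optimal: Grove → Cedar → Corby → Oak → Ivy → Sutton → Grove costs 92 (by enumerating all 60 distinct tours).
Excess = 95 − 92 = 3.

3 m longer than the optimal tour.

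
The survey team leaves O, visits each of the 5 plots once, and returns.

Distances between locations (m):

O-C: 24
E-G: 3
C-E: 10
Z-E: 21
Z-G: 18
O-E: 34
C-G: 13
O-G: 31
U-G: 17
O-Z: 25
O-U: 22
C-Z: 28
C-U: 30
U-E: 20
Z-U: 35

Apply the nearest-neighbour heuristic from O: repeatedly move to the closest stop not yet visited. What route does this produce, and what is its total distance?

105 m along O → U → G → E → C → Z → O.

From O: distances to unvisited — U=22, C=24, Z=25, G=31, E=34. Nearest is U (22).
From U: distances to unvisited — G=17, E=20, C=30, Z=35. Nearest is G (17).
From G: distances to unvisited — E=3, C=13, Z=18. Nearest is E (3).
From E: distances to unvisited — C=10, Z=21. Nearest is C (10).
From C: distances to unvisited — Z=28. Nearest is Z (28).
Return Z→O: 25.
Total = 22 + 17 + 3 + 10 + 28 + 25 = 105.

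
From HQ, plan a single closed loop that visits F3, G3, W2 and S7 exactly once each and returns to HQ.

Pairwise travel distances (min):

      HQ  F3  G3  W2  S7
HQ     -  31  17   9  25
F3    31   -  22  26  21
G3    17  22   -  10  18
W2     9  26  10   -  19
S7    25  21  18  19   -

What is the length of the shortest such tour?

There are 12 distinct closed tours to check (reversals are equivalent).
HQ→F3→G3→W2→S7→HQ: 31+22+10+19+25 = 107
HQ→F3→G3→S7→W2→HQ: 31+22+18+19+9 = 99
HQ→F3→W2→G3→S7→HQ: 31+26+10+18+25 = 110
HQ→F3→W2→S7→G3→HQ: 31+26+19+18+17 = 111
HQ→F3→S7→G3→W2→HQ: 31+21+18+10+9 = 89
HQ→F3→S7→W2→G3→HQ: 31+21+19+10+17 = 98
HQ→G3→F3→W2→S7→HQ: 17+22+26+19+25 = 109
HQ→G3→F3→S7→W2→HQ: 17+22+21+19+9 = 88
HQ→G3→W2→F3→S7→HQ: 17+10+26+21+25 = 99
HQ→G3→S7→F3→W2→HQ: 17+18+21+26+9 = 91
HQ→W2→F3→G3→S7→HQ: 9+26+22+18+25 = 100
HQ→W2→G3→F3→S7→HQ: 9+10+22+21+25 = 87
The minimum is 87.
One optimal route: HQ → W2 → G3 → F3 → S7 → HQ (or its reverse).

Minimum total distance: 87 min.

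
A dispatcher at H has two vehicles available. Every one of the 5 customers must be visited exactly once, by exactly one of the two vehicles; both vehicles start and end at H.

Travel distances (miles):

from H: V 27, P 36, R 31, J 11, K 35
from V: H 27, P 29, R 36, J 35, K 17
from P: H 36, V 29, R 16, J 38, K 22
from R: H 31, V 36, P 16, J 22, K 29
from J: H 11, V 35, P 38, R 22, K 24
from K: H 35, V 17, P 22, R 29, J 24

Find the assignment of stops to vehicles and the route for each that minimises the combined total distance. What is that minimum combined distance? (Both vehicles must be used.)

Try each way of splitting the stops between the two vehicles (each non-empty) and, for each split, find the best tour for each vehicle:
  {V} + {P, R, J, K}: 54 + 104 = 158
  {P} + {V, R, J, K}: 72 + 106 = 178
  {V, P} + {R, J, K}: 92 + 95 = 187
  {R} + {V, P, J, K}: 62 + 113 = 175
  {V, R} + {P, J, K}: 94 + 93 = 187
  {P, R} + {V, J, K}: 83 + 79 = 162
  … (15 splits in total)
  {J} + {V, P, R, K}: 22 + 113 = 135  ← best
Best: vehicle 1 H → J → H = 22; vehicle 2 H → V → K → P → R → H = 113; combined 135.

Minimum combined distance: 135 miles.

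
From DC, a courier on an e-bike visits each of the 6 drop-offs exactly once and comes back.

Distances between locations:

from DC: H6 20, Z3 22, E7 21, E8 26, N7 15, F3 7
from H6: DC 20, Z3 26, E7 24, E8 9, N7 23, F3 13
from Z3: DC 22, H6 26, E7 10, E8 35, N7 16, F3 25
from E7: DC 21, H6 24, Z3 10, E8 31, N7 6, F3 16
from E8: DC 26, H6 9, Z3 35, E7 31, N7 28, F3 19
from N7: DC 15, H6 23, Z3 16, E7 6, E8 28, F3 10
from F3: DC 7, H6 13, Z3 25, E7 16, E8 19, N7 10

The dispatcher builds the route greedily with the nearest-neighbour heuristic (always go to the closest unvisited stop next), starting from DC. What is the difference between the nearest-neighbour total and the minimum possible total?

DC: F3=7, N7=15, H6=20, E7=21, Z3=22, E8=26 ⇒ F3
F3: N7=10, H6=13, E7=16, E8=19, Z3=25 ⇒ N7
N7: E7=6, Z3=16, H6=23, E8=28 ⇒ E7
E7: Z3=10, H6=24, E8=31 ⇒ Z3
Z3: H6=26, E8=35 ⇒ H6
H6: E8=9 ⇒ E8
NN route DC → F3 → N7 → E7 → Z3 → H6 → E8 → DC costs 94.
Optimal: DC → N7 → E7 → Z3 → H6 → E8 → F3 → DC costs 92 (by enumerating all 360 distinct tours).
Excess = 94 − 92 = 2.

Excess over optimum: 2.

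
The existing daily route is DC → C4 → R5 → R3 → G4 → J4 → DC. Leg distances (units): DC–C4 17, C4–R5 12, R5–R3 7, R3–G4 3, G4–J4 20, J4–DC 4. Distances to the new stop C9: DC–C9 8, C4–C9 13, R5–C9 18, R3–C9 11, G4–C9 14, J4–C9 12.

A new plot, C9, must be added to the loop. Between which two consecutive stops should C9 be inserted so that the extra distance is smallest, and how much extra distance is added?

Insertion cost between consecutive stops i–j is d(i,C9) + d(C9,j) − d(i,j):
  between DC and C4: 8 + 13 − 17 = 4
  between C4 and R5: 13 + 18 − 12 = 19
  between R5 and R3: 18 + 11 − 7 = 22
  between R3 and G4: 11 + 14 − 3 = 22
  between G4 and J4: 14 + 12 − 20 = 6
  between J4 and DC: 12 + 8 − 4 = 16
Cheapest insertion is between DC and C4, adding 4.
New total = 63 + 4 = 67.

+4 — insert C9 between DC and C4.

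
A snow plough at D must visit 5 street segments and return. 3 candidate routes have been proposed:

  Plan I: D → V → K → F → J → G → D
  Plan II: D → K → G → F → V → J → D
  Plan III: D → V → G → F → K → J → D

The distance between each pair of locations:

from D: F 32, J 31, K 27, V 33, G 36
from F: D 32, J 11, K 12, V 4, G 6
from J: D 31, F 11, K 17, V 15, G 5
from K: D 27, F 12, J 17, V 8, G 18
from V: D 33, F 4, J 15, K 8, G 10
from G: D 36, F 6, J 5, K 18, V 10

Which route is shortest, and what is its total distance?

Plan I: 33 + 8 + 12 + 11 + 5 + 36 = 105
Plan II: 27 + 18 + 6 + 4 + 15 + 31 = 101
Plan III: 33 + 10 + 6 + 12 + 17 + 31 = 109

Shortest is Plan II, total 101.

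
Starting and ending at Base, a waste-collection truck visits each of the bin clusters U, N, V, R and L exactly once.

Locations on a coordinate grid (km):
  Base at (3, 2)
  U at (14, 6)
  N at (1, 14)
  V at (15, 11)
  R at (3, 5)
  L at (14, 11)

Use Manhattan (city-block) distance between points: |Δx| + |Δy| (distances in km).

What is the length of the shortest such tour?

With 5 stops there are 5!/2 = 60 distinct round trips (a route and its reverse cost the same).
Base - U - N - V - R - L - Base: 15+21+17+18+17+20 = 108
Base - U - N - V - L - R - Base: 15+21+17+1+17+3 = 74
Base - U - N - R - V - L - Base: 15+21+11+18+1+20 = 86
Base - U - N - R - L - V - Base: 15+21+11+17+1+21 = 86
Base - U - N - L - V - R - Base: 15+21+16+1+18+3 = 74
Base - U - N - L - R - V - Base: 15+21+16+17+18+21 = 108
Base - U - V - N - R - L - Base: 15+6+17+11+17+20 = 86
Base - U - V - N - L - R - Base: 15+6+17+16+17+3 = 74
Base - U - V - R - N - L - Base: 15+6+18+11+16+20 = 86
Base - U - V - R - L - N - Base: 15+6+18+17+16+14 = 86
Base - U - V - L - N - R - Base: 15+6+1+16+11+3 = 52
Base - U - V - L - R - N - Base: 15+6+1+17+11+14 = 64
Base - U - R - N - V - L - Base: 15+12+11+17+1+20 = 76
Base - U - R - N - L - V - Base: 15+12+11+16+1+21 = 76
… (46 more)
The minimum is 52.
One optimal route: Base → U → V → L → N → R → Base (or its reverse).

Minimum total distance: 52 km.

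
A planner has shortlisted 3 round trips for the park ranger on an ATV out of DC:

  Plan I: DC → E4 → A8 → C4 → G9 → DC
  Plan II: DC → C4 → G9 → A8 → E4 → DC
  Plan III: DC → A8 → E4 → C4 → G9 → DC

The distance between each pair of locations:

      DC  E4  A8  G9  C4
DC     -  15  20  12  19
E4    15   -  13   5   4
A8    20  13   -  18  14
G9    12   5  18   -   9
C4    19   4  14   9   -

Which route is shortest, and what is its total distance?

Shortest is Plan III, total 58.

Plan I: 15 + 13 + 14 + 9 + 12 = 63
Plan II: 19 + 9 + 18 + 13 + 15 = 74
Plan III: 20 + 13 + 4 + 9 + 12 = 58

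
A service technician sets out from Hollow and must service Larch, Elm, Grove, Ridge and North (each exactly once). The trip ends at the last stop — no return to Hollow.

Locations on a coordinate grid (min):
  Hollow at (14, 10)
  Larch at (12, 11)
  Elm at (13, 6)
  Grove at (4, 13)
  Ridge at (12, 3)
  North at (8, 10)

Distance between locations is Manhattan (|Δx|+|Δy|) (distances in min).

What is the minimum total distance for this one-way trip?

29 min — the minimum one-way total.

There are 5! = 120 possible orderings.
Hollow→Larch→Elm→Grove→Ridge→North: 3+6+16+18+11 = 54
Hollow→Larch→Elm→Grove→North→Ridge: 3+6+16+7+11 = 43
Hollow→Larch→Elm→Ridge→Grove→North: 3+6+4+18+7 = 38
Hollow→Larch→Elm→Ridge→North→Grove: 3+6+4+11+7 = 31
Hollow→Larch→Elm→North→Grove→Ridge: 3+6+9+7+18 = 43
Hollow→Larch→Elm→North→Ridge→Grove: 3+6+9+11+18 = 47
Hollow→Larch→Grove→Elm→Ridge→North: 3+10+16+4+11 = 44
Hollow→Larch→Grove→Elm→North→Ridge: 3+10+16+9+11 = 49
Hollow→Larch→Grove→Ridge→Elm→North: 3+10+18+4+9 = 44
Hollow→Larch→Grove→Ridge→North→Elm: 3+10+18+11+9 = 51
Hollow→Larch→Grove→North→Elm→Ridge: 3+10+7+9+4 = 33
Hollow→Larch→Grove→North→Ridge→Elm: 3+10+7+11+4 = 35
Hollow→Larch→Ridge→Elm→Grove→North: 3+8+4+16+7 = 38
Hollow→Larch→Ridge→Elm→North→Grove: 3+8+4+9+7 = 31
… (106 more)
Hollow→Elm→Ridge→Larch→North→Grove: 5+4+8+5+7 = 29  ← best
The minimum is 29.
One shortest path: Hollow → Elm → Ridge → Larch → North → Grove.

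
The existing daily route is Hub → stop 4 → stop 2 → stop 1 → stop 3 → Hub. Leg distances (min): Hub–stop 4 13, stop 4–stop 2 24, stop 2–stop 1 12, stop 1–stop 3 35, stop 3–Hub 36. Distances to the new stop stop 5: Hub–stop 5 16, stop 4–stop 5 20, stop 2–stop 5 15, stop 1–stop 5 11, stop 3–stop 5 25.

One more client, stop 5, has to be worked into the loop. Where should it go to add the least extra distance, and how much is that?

Adding 1 min by placing stop 5 on the stop 1–stop 3 leg.

Insertion cost between consecutive stops i–j is d(i,stop 5) + d(stop 5,j) − d(i,j):
  between Hub and stop 4: 16 + 20 − 13 = 23
  between stop 4 and stop 2: 20 + 15 − 24 = 11
  between stop 2 and stop 1: 15 + 11 − 12 = 14
  between stop 1 and stop 3: 11 + 25 − 35 = 1
  between stop 3 and Hub: 25 + 16 − 36 = 5
Cheapest insertion is between stop 1 and stop 3, adding 1.
New total = 120 + 1 = 121.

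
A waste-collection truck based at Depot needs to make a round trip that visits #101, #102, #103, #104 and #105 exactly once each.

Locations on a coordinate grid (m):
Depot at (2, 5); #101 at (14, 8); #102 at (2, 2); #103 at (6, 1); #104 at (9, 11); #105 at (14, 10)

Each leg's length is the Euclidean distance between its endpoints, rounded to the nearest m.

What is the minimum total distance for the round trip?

There are 60 distinct closed tours to check (reversals are equivalent).
Depot → #101 → #102 → #103 → #104 → #105 → Depot: 12+13+4+10+5+13 = 57
Depot → #101 → #102 → #103 → #105 → #104 → Depot: 12+13+4+12+5+9 = 55
Depot → #101 → #102 → #104 → #103 → #105 → Depot: 12+13+11+10+12+13 = 71
Depot → #101 → #102 → #104 → #105 → #103 → Depot: 12+13+11+5+12+6 = 59
Depot → #101 → #102 → #105 → #103 → #104 → Depot: 12+13+14+12+10+9 = 70
Depot → #101 → #102 → #105 → #104 → #103 → Depot: 12+13+14+5+10+6 = 60
Depot → #101 → #103 → #102 → #104 → #105 → Depot: 12+11+4+11+5+13 = 56
Depot → #101 → #103 → #102 → #105 → #104 → Depot: 12+11+4+14+5+9 = 55
Depot → #101 → #103 → #104 → #102 → #105 → Depot: 12+11+10+11+14+13 = 71
Depot → #101 → #103 → #104 → #105 → #102 → Depot: 12+11+10+5+14+3 = 55
Depot → #101 → #103 → #105 → #102 → #104 → Depot: 12+11+12+14+11+9 = 69
Depot → #101 → #103 → #105 → #104 → #102 → Depot: 12+11+12+5+11+3 = 54
Depot → #101 → #104 → #102 → #103 → #105 → Depot: 12+6+11+4+12+13 = 58
Depot → #101 → #104 → #102 → #105 → #103 → Depot: 12+6+11+14+12+6 = 61
… (46 more)
Depot → #102 → #103 → #101 → #105 → #104 → Depot: 3+4+11+2+5+9 = 34  ← best
The minimum is 34.
One optimal route: Depot → #102 → #103 → #101 → #105 → #104 → Depot (or its reverse).

Minimum total distance: 34 m.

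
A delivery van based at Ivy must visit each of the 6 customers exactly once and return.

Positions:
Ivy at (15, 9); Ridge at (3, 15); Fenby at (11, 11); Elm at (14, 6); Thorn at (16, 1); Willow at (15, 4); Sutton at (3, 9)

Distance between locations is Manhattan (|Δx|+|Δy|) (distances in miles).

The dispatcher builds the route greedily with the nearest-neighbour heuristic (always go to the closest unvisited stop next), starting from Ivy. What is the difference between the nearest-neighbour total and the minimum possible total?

The nearest-neighbour route is 6 miles longer than optimal.

From Ivy: Elm=4, Willow=5, Fenby=6, Thorn=9, Sutton=12, Ridge=18 → choose Elm (4).
From Elm: Willow=3, Thorn=7, Fenby=8, Sutton=14, Ridge=20 → choose Willow (3).
From Willow: Thorn=4, Fenby=11, Sutton=17, Ridge=23 → choose Thorn (4).
From Thorn: Fenby=15, Sutton=21, Ridge=27 → choose Fenby (15).
From Fenby: Sutton=10, Ridge=12 → choose Sutton (10).
From Sutton: Ridge=6 → choose Ridge (6).
NN route Ivy → Elm → Willow → Thorn → Fenby → Sutton → Ridge → Ivy costs 60.
Optimal: Ivy → Fenby → Ridge → Sutton → Elm → Thorn → Willow → Ivy costs 54 (by enumerating all 360 distinct tours).
Excess = 60 − 54 = 6.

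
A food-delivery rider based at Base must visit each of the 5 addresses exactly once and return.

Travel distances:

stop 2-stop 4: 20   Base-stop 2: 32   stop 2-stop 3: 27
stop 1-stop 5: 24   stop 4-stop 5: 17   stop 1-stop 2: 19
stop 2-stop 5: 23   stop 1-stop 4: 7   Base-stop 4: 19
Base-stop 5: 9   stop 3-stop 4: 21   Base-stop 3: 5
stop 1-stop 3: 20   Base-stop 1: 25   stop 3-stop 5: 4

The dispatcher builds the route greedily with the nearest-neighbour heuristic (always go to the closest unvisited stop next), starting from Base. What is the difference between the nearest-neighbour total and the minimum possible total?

The nearest-neighbour route is 7 longer than optimal.

From Base: stop 3=5, stop 5=9, stop 4=19, stop 1=25, stop 2=32 → choose stop 3 (5).
From stop 3: stop 5=4, stop 1=20, stop 4=21, stop 2=27 → choose stop 5 (4).
From stop 5: stop 4=17, stop 2=23, stop 1=24 → choose stop 4 (17).
From stop 4: stop 1=7, stop 2=20 → choose stop 1 (7).
From stop 1: stop 2=19 → choose stop 2 (19).
NN route Base → stop 3 → stop 5 → stop 4 → stop 1 → stop 2 → Base costs 84.
Optimal: Base → stop 3 → stop 5 → stop 2 → stop 1 → stop 4 → Base costs 77 (by enumerating all 60 distinct tours).
Excess = 84 − 77 = 7.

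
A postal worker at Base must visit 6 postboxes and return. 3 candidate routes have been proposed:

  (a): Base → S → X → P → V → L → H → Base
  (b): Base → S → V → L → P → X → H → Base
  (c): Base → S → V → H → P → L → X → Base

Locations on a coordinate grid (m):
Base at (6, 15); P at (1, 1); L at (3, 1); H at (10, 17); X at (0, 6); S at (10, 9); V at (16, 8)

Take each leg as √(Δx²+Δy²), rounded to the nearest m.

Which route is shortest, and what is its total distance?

54 m — (b) is the shortest.

(a): 7 + 10 + 5 + 17 + 15 + 17 + 4 = 75
(b): 7 + 6 + 15 + 2 + 5 + 15 + 4 = 54
(c): 7 + 6 + 11 + 18 + 2 + 6 + 11 = 61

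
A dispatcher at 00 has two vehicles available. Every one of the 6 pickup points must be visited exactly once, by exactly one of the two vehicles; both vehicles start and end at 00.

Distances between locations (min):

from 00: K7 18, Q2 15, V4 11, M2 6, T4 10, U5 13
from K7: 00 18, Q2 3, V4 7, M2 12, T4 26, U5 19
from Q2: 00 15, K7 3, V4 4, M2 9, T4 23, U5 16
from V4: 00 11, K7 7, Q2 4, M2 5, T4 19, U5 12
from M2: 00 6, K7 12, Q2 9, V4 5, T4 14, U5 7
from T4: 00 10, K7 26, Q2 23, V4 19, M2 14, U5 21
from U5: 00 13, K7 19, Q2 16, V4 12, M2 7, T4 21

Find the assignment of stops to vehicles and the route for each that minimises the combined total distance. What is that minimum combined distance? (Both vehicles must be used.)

Minimum combined distance: 70 min.

There are 2^5 − 1 = 31 ways to divide the 6 stops into two non-empty groups. For each, the best each vehicle can do is its own shortest tour through its group:
  {K7} + {Q2, V4, M2, T4, U5}: 36 + 62 = 98
  {Q2} + {K7, V4, M2, T4, U5}: 30 + 68 = 98
  {K7, Q2} + {V4, M2, T4, U5}: 36 + 54 = 90
  {V4} + {K7, Q2, M2, T4, U5}: 22 + 68 = 90
  {K7, V4} + {Q2, M2, T4, U5}: 36 + 62 = 98
  {Q2, V4} + {K7, M2, T4, U5}: 30 + 68 = 98
  … (31 splits in total)
  {T4} + {K7, Q2, V4, M2, U5}: 20 + 50 = 70  ← best
Best: vehicle 1 00 → T4 → 00 = 20; vehicle 2 00 → K7 → Q2 → V4 → M2 → U5 → 00 = 50; combined 70.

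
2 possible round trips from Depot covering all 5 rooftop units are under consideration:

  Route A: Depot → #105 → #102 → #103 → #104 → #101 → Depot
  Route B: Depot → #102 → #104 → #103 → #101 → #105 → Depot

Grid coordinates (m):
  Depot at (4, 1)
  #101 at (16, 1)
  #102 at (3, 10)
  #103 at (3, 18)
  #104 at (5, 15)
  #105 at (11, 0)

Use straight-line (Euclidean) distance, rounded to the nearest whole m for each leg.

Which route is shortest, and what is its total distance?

Route A: 7 + 13 + 8 + 4 + 18 + 12 = 62
Route B: 9 + 5 + 4 + 21 + 5 + 7 = 51

51 m — Route B is the shortest.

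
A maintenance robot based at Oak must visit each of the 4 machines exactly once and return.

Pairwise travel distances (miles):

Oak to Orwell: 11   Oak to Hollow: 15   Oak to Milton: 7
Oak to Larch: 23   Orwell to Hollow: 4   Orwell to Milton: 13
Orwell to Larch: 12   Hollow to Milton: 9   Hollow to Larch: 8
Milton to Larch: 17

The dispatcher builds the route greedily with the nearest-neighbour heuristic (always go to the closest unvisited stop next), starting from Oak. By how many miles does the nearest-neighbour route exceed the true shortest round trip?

8 miles longer than the optimal tour.

Oak: Milton=7, Orwell=11, Hollow=15, Larch=23 ⇒ Milton
Milton: Hollow=9, Orwell=13, Larch=17 ⇒ Hollow
Hollow: Orwell=4, Larch=8 ⇒ Orwell
Orwell: Larch=12 ⇒ Larch
NN route Oak → Milton → Hollow → Orwell → Larch → Oak costs 55.
Optimal: Oak → Orwell → Hollow → Larch → Milton → Oak costs 47 (by enumerating all 12 distinct tours).
Excess = 55 − 47 = 8.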